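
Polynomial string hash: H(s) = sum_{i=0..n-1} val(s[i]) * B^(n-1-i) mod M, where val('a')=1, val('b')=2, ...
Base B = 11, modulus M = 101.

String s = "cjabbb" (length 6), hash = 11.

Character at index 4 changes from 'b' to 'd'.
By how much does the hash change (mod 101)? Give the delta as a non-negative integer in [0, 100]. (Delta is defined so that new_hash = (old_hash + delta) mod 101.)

Answer: 22

Derivation:
Delta formula: (val(new) - val(old)) * B^(n-1-k) mod M
  val('d') - val('b') = 4 - 2 = 2
  B^(n-1-k) = 11^1 mod 101 = 11
  Delta = 2 * 11 mod 101 = 22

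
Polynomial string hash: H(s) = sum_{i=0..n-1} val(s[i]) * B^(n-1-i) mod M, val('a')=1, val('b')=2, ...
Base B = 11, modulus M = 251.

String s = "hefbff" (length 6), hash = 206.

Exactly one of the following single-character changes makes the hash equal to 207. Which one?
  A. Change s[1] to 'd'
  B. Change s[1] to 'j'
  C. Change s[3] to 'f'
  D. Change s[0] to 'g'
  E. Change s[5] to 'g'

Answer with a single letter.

Option A: s[1]='e'->'d', delta=(4-5)*11^4 mod 251 = 168, hash=206+168 mod 251 = 123
Option B: s[1]='e'->'j', delta=(10-5)*11^4 mod 251 = 164, hash=206+164 mod 251 = 119
Option C: s[3]='b'->'f', delta=(6-2)*11^2 mod 251 = 233, hash=206+233 mod 251 = 188
Option D: s[0]='h'->'g', delta=(7-8)*11^5 mod 251 = 91, hash=206+91 mod 251 = 46
Option E: s[5]='f'->'g', delta=(7-6)*11^0 mod 251 = 1, hash=206+1 mod 251 = 207 <-- target

Answer: E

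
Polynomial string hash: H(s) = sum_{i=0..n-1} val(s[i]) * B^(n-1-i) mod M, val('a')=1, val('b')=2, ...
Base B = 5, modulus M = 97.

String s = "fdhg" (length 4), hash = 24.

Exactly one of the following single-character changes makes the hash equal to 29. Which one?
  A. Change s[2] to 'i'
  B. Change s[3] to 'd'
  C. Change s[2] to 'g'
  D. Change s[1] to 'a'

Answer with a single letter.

Answer: A

Derivation:
Option A: s[2]='h'->'i', delta=(9-8)*5^1 mod 97 = 5, hash=24+5 mod 97 = 29 <-- target
Option B: s[3]='g'->'d', delta=(4-7)*5^0 mod 97 = 94, hash=24+94 mod 97 = 21
Option C: s[2]='h'->'g', delta=(7-8)*5^1 mod 97 = 92, hash=24+92 mod 97 = 19
Option D: s[1]='d'->'a', delta=(1-4)*5^2 mod 97 = 22, hash=24+22 mod 97 = 46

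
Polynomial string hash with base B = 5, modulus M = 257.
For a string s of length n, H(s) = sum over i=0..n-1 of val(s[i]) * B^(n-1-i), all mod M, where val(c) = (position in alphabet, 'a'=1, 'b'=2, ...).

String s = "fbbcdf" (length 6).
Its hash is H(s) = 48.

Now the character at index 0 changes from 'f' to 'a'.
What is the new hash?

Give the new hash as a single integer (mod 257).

Answer: 100

Derivation:
val('f') = 6, val('a') = 1
Position k = 0, exponent = n-1-k = 5
B^5 mod M = 5^5 mod 257 = 41
Delta = (1 - 6) * 41 mod 257 = 52
New hash = (48 + 52) mod 257 = 100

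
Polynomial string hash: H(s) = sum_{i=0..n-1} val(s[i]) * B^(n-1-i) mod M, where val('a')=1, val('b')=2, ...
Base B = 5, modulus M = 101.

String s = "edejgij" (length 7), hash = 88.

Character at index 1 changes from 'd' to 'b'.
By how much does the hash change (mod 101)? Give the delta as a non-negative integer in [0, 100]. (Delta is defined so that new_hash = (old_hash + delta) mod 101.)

Answer: 12

Derivation:
Delta formula: (val(new) - val(old)) * B^(n-1-k) mod M
  val('b') - val('d') = 2 - 4 = -2
  B^(n-1-k) = 5^5 mod 101 = 95
  Delta = -2 * 95 mod 101 = 12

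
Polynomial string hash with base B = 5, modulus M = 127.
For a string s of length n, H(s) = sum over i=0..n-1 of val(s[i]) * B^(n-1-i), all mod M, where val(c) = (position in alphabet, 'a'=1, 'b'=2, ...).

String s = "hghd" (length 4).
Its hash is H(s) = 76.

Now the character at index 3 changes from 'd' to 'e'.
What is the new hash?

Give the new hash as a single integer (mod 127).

val('d') = 4, val('e') = 5
Position k = 3, exponent = n-1-k = 0
B^0 mod M = 5^0 mod 127 = 1
Delta = (5 - 4) * 1 mod 127 = 1
New hash = (76 + 1) mod 127 = 77

Answer: 77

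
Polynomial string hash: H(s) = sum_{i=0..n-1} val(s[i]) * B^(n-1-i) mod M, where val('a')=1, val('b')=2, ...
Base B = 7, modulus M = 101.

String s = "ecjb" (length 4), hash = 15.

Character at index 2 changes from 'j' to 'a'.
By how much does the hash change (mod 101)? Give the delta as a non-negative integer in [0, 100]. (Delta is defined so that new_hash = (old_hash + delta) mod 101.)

Delta formula: (val(new) - val(old)) * B^(n-1-k) mod M
  val('a') - val('j') = 1 - 10 = -9
  B^(n-1-k) = 7^1 mod 101 = 7
  Delta = -9 * 7 mod 101 = 38

Answer: 38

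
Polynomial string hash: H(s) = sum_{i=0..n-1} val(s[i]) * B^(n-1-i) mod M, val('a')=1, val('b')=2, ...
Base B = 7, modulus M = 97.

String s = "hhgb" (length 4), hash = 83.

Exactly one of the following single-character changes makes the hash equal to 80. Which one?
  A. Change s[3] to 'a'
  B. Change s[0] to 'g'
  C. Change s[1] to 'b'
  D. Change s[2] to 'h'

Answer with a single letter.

Answer: C

Derivation:
Option A: s[3]='b'->'a', delta=(1-2)*7^0 mod 97 = 96, hash=83+96 mod 97 = 82
Option B: s[0]='h'->'g', delta=(7-8)*7^3 mod 97 = 45, hash=83+45 mod 97 = 31
Option C: s[1]='h'->'b', delta=(2-8)*7^2 mod 97 = 94, hash=83+94 mod 97 = 80 <-- target
Option D: s[2]='g'->'h', delta=(8-7)*7^1 mod 97 = 7, hash=83+7 mod 97 = 90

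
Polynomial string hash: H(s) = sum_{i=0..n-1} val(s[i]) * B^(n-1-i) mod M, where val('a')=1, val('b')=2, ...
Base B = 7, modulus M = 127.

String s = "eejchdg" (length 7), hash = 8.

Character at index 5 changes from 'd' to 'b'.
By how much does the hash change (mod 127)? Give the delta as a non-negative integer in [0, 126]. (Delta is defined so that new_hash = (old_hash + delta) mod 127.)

Answer: 113

Derivation:
Delta formula: (val(new) - val(old)) * B^(n-1-k) mod M
  val('b') - val('d') = 2 - 4 = -2
  B^(n-1-k) = 7^1 mod 127 = 7
  Delta = -2 * 7 mod 127 = 113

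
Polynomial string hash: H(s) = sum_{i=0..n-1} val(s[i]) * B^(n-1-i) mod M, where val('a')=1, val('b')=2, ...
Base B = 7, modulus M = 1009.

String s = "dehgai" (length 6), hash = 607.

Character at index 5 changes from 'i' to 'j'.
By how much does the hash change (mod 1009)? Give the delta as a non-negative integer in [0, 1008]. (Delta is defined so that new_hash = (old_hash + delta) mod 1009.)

Answer: 1

Derivation:
Delta formula: (val(new) - val(old)) * B^(n-1-k) mod M
  val('j') - val('i') = 10 - 9 = 1
  B^(n-1-k) = 7^0 mod 1009 = 1
  Delta = 1 * 1 mod 1009 = 1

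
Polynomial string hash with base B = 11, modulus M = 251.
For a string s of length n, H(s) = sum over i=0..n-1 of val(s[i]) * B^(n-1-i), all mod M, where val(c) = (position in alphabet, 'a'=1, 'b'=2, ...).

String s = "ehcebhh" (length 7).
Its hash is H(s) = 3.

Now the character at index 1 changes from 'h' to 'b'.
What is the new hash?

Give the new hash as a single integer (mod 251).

Answer: 47

Derivation:
val('h') = 8, val('b') = 2
Position k = 1, exponent = n-1-k = 5
B^5 mod M = 11^5 mod 251 = 160
Delta = (2 - 8) * 160 mod 251 = 44
New hash = (3 + 44) mod 251 = 47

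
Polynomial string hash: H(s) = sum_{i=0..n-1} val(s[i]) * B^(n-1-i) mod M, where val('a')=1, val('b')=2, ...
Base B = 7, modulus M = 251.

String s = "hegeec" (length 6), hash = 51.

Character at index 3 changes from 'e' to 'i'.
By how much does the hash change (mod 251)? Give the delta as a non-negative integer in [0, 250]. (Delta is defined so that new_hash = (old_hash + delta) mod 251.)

Answer: 196

Derivation:
Delta formula: (val(new) - val(old)) * B^(n-1-k) mod M
  val('i') - val('e') = 9 - 5 = 4
  B^(n-1-k) = 7^2 mod 251 = 49
  Delta = 4 * 49 mod 251 = 196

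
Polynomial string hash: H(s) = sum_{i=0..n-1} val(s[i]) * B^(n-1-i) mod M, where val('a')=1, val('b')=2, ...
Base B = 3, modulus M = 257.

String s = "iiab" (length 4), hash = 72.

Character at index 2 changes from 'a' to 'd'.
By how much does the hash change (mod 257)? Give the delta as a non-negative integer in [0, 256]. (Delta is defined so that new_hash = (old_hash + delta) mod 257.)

Answer: 9

Derivation:
Delta formula: (val(new) - val(old)) * B^(n-1-k) mod M
  val('d') - val('a') = 4 - 1 = 3
  B^(n-1-k) = 3^1 mod 257 = 3
  Delta = 3 * 3 mod 257 = 9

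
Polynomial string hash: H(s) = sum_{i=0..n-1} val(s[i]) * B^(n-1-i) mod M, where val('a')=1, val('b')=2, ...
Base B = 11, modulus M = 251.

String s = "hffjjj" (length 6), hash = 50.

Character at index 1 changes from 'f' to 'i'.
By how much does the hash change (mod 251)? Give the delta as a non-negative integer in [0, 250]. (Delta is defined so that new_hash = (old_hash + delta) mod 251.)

Delta formula: (val(new) - val(old)) * B^(n-1-k) mod M
  val('i') - val('f') = 9 - 6 = 3
  B^(n-1-k) = 11^4 mod 251 = 83
  Delta = 3 * 83 mod 251 = 249

Answer: 249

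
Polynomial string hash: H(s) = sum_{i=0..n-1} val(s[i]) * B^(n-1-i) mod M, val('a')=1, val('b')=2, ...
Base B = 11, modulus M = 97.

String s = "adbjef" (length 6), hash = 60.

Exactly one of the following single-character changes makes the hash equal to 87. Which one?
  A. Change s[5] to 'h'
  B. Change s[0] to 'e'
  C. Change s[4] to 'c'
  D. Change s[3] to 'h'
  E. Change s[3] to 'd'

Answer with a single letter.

Option A: s[5]='f'->'h', delta=(8-6)*11^0 mod 97 = 2, hash=60+2 mod 97 = 62
Option B: s[0]='a'->'e', delta=(5-1)*11^5 mod 97 = 27, hash=60+27 mod 97 = 87 <-- target
Option C: s[4]='e'->'c', delta=(3-5)*11^1 mod 97 = 75, hash=60+75 mod 97 = 38
Option D: s[3]='j'->'h', delta=(8-10)*11^2 mod 97 = 49, hash=60+49 mod 97 = 12
Option E: s[3]='j'->'d', delta=(4-10)*11^2 mod 97 = 50, hash=60+50 mod 97 = 13

Answer: B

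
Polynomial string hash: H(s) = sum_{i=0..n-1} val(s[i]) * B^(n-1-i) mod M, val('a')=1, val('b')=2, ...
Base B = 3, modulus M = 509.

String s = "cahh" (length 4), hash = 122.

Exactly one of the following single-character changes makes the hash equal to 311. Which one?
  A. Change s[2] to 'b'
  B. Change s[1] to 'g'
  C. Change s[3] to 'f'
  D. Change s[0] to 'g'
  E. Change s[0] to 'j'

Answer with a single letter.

Option A: s[2]='h'->'b', delta=(2-8)*3^1 mod 509 = 491, hash=122+491 mod 509 = 104
Option B: s[1]='a'->'g', delta=(7-1)*3^2 mod 509 = 54, hash=122+54 mod 509 = 176
Option C: s[3]='h'->'f', delta=(6-8)*3^0 mod 509 = 507, hash=122+507 mod 509 = 120
Option D: s[0]='c'->'g', delta=(7-3)*3^3 mod 509 = 108, hash=122+108 mod 509 = 230
Option E: s[0]='c'->'j', delta=(10-3)*3^3 mod 509 = 189, hash=122+189 mod 509 = 311 <-- target

Answer: E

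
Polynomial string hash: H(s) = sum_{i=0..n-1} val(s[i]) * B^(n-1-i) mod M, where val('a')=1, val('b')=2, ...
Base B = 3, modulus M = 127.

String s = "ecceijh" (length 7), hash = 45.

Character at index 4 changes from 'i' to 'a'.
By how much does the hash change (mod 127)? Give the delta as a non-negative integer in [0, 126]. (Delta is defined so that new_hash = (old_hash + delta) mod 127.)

Answer: 55

Derivation:
Delta formula: (val(new) - val(old)) * B^(n-1-k) mod M
  val('a') - val('i') = 1 - 9 = -8
  B^(n-1-k) = 3^2 mod 127 = 9
  Delta = -8 * 9 mod 127 = 55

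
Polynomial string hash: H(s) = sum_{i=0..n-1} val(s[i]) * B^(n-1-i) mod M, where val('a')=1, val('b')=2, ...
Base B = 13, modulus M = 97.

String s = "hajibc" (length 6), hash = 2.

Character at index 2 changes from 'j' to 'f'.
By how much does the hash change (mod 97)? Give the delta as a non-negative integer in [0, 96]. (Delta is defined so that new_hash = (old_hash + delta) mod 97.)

Answer: 39

Derivation:
Delta formula: (val(new) - val(old)) * B^(n-1-k) mod M
  val('f') - val('j') = 6 - 10 = -4
  B^(n-1-k) = 13^3 mod 97 = 63
  Delta = -4 * 63 mod 97 = 39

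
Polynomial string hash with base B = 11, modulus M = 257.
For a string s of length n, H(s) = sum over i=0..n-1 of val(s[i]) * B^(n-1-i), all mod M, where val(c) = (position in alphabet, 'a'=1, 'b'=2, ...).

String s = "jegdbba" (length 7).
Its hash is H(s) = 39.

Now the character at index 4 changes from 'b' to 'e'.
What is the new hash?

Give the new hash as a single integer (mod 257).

val('b') = 2, val('e') = 5
Position k = 4, exponent = n-1-k = 2
B^2 mod M = 11^2 mod 257 = 121
Delta = (5 - 2) * 121 mod 257 = 106
New hash = (39 + 106) mod 257 = 145

Answer: 145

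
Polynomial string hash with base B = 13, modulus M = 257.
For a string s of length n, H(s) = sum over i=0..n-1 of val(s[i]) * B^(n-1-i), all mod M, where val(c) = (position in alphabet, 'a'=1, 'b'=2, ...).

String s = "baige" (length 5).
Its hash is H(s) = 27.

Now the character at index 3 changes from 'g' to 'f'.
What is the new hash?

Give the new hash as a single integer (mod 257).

Answer: 14

Derivation:
val('g') = 7, val('f') = 6
Position k = 3, exponent = n-1-k = 1
B^1 mod M = 13^1 mod 257 = 13
Delta = (6 - 7) * 13 mod 257 = 244
New hash = (27 + 244) mod 257 = 14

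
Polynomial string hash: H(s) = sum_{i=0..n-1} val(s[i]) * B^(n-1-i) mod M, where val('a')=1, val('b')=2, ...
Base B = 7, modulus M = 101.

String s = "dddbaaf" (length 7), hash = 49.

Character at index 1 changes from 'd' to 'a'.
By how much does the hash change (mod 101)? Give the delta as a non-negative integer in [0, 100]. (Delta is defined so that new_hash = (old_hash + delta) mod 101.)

Delta formula: (val(new) - val(old)) * B^(n-1-k) mod M
  val('a') - val('d') = 1 - 4 = -3
  B^(n-1-k) = 7^5 mod 101 = 41
  Delta = -3 * 41 mod 101 = 79

Answer: 79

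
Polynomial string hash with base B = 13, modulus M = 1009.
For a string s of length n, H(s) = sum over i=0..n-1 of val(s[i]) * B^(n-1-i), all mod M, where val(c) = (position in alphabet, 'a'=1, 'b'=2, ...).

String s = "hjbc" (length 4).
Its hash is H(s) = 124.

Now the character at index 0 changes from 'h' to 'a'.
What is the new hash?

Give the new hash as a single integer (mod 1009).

Answer: 889

Derivation:
val('h') = 8, val('a') = 1
Position k = 0, exponent = n-1-k = 3
B^3 mod M = 13^3 mod 1009 = 179
Delta = (1 - 8) * 179 mod 1009 = 765
New hash = (124 + 765) mod 1009 = 889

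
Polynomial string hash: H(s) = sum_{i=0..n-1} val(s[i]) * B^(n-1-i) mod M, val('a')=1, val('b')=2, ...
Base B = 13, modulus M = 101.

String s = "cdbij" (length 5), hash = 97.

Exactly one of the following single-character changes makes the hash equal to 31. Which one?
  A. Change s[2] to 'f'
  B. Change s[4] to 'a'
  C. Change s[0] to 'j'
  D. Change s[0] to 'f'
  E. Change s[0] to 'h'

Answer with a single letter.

Answer: D

Derivation:
Option A: s[2]='b'->'f', delta=(6-2)*13^2 mod 101 = 70, hash=97+70 mod 101 = 66
Option B: s[4]='j'->'a', delta=(1-10)*13^0 mod 101 = 92, hash=97+92 mod 101 = 88
Option C: s[0]='c'->'j', delta=(10-3)*13^4 mod 101 = 48, hash=97+48 mod 101 = 44
Option D: s[0]='c'->'f', delta=(6-3)*13^4 mod 101 = 35, hash=97+35 mod 101 = 31 <-- target
Option E: s[0]='c'->'h', delta=(8-3)*13^4 mod 101 = 92, hash=97+92 mod 101 = 88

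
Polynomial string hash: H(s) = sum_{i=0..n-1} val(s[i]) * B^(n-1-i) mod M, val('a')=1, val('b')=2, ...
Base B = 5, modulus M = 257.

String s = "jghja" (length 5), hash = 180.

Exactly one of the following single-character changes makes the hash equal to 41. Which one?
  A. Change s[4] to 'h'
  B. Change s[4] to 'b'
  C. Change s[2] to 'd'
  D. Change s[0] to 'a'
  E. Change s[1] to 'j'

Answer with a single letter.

Option A: s[4]='a'->'h', delta=(8-1)*5^0 mod 257 = 7, hash=180+7 mod 257 = 187
Option B: s[4]='a'->'b', delta=(2-1)*5^0 mod 257 = 1, hash=180+1 mod 257 = 181
Option C: s[2]='h'->'d', delta=(4-8)*5^2 mod 257 = 157, hash=180+157 mod 257 = 80
Option D: s[0]='j'->'a', delta=(1-10)*5^4 mod 257 = 29, hash=180+29 mod 257 = 209
Option E: s[1]='g'->'j', delta=(10-7)*5^3 mod 257 = 118, hash=180+118 mod 257 = 41 <-- target

Answer: E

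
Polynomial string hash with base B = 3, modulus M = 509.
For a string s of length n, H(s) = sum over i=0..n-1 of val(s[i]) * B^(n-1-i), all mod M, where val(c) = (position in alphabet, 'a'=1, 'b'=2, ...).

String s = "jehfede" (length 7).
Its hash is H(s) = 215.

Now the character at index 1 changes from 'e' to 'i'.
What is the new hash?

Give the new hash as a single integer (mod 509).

Answer: 169

Derivation:
val('e') = 5, val('i') = 9
Position k = 1, exponent = n-1-k = 5
B^5 mod M = 3^5 mod 509 = 243
Delta = (9 - 5) * 243 mod 509 = 463
New hash = (215 + 463) mod 509 = 169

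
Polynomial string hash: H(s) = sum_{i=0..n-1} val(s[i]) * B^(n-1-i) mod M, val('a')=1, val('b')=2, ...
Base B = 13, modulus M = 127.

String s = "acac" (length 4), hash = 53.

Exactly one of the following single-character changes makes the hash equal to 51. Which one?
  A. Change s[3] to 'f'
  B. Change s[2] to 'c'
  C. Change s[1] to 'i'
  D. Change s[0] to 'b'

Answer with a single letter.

Answer: C

Derivation:
Option A: s[3]='c'->'f', delta=(6-3)*13^0 mod 127 = 3, hash=53+3 mod 127 = 56
Option B: s[2]='a'->'c', delta=(3-1)*13^1 mod 127 = 26, hash=53+26 mod 127 = 79
Option C: s[1]='c'->'i', delta=(9-3)*13^2 mod 127 = 125, hash=53+125 mod 127 = 51 <-- target
Option D: s[0]='a'->'b', delta=(2-1)*13^3 mod 127 = 38, hash=53+38 mod 127 = 91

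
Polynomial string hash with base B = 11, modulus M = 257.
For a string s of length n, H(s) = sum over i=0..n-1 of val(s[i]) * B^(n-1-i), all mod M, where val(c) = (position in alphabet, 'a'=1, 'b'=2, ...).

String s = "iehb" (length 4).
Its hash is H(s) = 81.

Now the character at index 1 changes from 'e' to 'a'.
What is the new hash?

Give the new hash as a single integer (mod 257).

val('e') = 5, val('a') = 1
Position k = 1, exponent = n-1-k = 2
B^2 mod M = 11^2 mod 257 = 121
Delta = (1 - 5) * 121 mod 257 = 30
New hash = (81 + 30) mod 257 = 111

Answer: 111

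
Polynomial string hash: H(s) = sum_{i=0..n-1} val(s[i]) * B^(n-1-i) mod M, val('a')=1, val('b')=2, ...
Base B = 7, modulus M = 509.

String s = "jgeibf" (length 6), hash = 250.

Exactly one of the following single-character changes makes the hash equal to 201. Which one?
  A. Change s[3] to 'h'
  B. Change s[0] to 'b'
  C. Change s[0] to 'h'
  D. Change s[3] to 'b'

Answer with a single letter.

Answer: A

Derivation:
Option A: s[3]='i'->'h', delta=(8-9)*7^2 mod 509 = 460, hash=250+460 mod 509 = 201 <-- target
Option B: s[0]='j'->'b', delta=(2-10)*7^5 mod 509 = 429, hash=250+429 mod 509 = 170
Option C: s[0]='j'->'h', delta=(8-10)*7^5 mod 509 = 489, hash=250+489 mod 509 = 230
Option D: s[3]='i'->'b', delta=(2-9)*7^2 mod 509 = 166, hash=250+166 mod 509 = 416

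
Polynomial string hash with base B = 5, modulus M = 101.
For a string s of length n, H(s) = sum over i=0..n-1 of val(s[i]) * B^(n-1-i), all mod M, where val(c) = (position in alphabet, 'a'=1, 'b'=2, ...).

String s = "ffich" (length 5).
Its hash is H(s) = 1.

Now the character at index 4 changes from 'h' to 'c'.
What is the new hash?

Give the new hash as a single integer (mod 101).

Answer: 97

Derivation:
val('h') = 8, val('c') = 3
Position k = 4, exponent = n-1-k = 0
B^0 mod M = 5^0 mod 101 = 1
Delta = (3 - 8) * 1 mod 101 = 96
New hash = (1 + 96) mod 101 = 97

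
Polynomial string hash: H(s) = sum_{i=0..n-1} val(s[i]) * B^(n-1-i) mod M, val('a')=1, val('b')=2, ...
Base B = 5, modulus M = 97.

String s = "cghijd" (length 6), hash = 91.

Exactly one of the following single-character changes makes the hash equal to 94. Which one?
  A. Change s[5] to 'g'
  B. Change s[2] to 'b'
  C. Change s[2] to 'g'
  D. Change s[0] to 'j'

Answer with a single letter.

Option A: s[5]='d'->'g', delta=(7-4)*5^0 mod 97 = 3, hash=91+3 mod 97 = 94 <-- target
Option B: s[2]='h'->'b', delta=(2-8)*5^3 mod 97 = 26, hash=91+26 mod 97 = 20
Option C: s[2]='h'->'g', delta=(7-8)*5^3 mod 97 = 69, hash=91+69 mod 97 = 63
Option D: s[0]='c'->'j', delta=(10-3)*5^5 mod 97 = 50, hash=91+50 mod 97 = 44

Answer: A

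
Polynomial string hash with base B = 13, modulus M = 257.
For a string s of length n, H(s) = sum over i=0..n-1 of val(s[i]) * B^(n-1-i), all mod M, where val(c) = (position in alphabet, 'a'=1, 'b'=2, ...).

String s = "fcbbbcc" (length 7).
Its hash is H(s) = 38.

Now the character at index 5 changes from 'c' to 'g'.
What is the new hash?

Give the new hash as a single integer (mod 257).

Answer: 90

Derivation:
val('c') = 3, val('g') = 7
Position k = 5, exponent = n-1-k = 1
B^1 mod M = 13^1 mod 257 = 13
Delta = (7 - 3) * 13 mod 257 = 52
New hash = (38 + 52) mod 257 = 90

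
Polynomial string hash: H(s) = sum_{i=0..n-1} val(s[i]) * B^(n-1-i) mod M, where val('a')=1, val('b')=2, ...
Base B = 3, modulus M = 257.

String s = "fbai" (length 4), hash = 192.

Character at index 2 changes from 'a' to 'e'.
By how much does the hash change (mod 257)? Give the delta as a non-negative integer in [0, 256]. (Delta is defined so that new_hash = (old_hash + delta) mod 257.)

Answer: 12

Derivation:
Delta formula: (val(new) - val(old)) * B^(n-1-k) mod M
  val('e') - val('a') = 5 - 1 = 4
  B^(n-1-k) = 3^1 mod 257 = 3
  Delta = 4 * 3 mod 257 = 12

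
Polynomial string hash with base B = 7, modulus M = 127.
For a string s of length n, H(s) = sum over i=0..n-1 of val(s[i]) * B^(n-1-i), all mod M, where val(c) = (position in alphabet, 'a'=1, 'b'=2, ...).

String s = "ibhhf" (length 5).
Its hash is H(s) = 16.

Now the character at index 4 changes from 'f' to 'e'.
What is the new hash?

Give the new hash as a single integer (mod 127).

Answer: 15

Derivation:
val('f') = 6, val('e') = 5
Position k = 4, exponent = n-1-k = 0
B^0 mod M = 7^0 mod 127 = 1
Delta = (5 - 6) * 1 mod 127 = 126
New hash = (16 + 126) mod 127 = 15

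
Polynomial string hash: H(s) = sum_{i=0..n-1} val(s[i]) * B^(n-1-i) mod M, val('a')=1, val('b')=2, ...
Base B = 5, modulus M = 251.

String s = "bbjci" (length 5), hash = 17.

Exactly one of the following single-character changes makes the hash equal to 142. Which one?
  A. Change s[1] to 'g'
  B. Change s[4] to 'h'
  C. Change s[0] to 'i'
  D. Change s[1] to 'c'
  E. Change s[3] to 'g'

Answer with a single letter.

Option A: s[1]='b'->'g', delta=(7-2)*5^3 mod 251 = 123, hash=17+123 mod 251 = 140
Option B: s[4]='i'->'h', delta=(8-9)*5^0 mod 251 = 250, hash=17+250 mod 251 = 16
Option C: s[0]='b'->'i', delta=(9-2)*5^4 mod 251 = 108, hash=17+108 mod 251 = 125
Option D: s[1]='b'->'c', delta=(3-2)*5^3 mod 251 = 125, hash=17+125 mod 251 = 142 <-- target
Option E: s[3]='c'->'g', delta=(7-3)*5^1 mod 251 = 20, hash=17+20 mod 251 = 37

Answer: D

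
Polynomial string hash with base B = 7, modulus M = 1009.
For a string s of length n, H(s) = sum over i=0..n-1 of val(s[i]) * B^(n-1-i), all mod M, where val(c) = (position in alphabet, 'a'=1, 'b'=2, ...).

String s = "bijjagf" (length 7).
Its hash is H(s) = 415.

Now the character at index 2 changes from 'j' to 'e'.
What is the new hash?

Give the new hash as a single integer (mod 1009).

Answer: 518

Derivation:
val('j') = 10, val('e') = 5
Position k = 2, exponent = n-1-k = 4
B^4 mod M = 7^4 mod 1009 = 383
Delta = (5 - 10) * 383 mod 1009 = 103
New hash = (415 + 103) mod 1009 = 518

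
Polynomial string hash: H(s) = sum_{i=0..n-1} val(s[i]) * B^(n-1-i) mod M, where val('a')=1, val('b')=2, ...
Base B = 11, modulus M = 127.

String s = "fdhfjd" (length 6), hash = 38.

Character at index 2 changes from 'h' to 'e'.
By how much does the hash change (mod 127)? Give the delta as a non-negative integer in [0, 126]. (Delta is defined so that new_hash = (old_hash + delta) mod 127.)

Answer: 71

Derivation:
Delta formula: (val(new) - val(old)) * B^(n-1-k) mod M
  val('e') - val('h') = 5 - 8 = -3
  B^(n-1-k) = 11^3 mod 127 = 61
  Delta = -3 * 61 mod 127 = 71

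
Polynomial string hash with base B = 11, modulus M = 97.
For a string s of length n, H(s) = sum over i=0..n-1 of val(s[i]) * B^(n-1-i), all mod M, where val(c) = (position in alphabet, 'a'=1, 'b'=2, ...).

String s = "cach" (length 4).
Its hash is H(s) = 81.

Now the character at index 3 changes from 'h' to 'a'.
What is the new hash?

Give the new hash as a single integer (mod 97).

val('h') = 8, val('a') = 1
Position k = 3, exponent = n-1-k = 0
B^0 mod M = 11^0 mod 97 = 1
Delta = (1 - 8) * 1 mod 97 = 90
New hash = (81 + 90) mod 97 = 74

Answer: 74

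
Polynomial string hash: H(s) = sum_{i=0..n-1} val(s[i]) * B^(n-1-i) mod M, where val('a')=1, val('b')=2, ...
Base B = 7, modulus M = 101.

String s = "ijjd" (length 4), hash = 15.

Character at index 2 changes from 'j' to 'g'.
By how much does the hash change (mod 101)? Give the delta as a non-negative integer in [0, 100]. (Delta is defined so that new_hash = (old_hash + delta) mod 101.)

Delta formula: (val(new) - val(old)) * B^(n-1-k) mod M
  val('g') - val('j') = 7 - 10 = -3
  B^(n-1-k) = 7^1 mod 101 = 7
  Delta = -3 * 7 mod 101 = 80

Answer: 80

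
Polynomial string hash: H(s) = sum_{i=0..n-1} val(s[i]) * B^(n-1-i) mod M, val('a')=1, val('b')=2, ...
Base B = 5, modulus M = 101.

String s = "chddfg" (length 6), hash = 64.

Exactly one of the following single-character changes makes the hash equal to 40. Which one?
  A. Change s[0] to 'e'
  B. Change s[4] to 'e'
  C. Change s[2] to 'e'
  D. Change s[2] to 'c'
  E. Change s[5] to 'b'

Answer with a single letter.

Option A: s[0]='c'->'e', delta=(5-3)*5^5 mod 101 = 89, hash=64+89 mod 101 = 52
Option B: s[4]='f'->'e', delta=(5-6)*5^1 mod 101 = 96, hash=64+96 mod 101 = 59
Option C: s[2]='d'->'e', delta=(5-4)*5^3 mod 101 = 24, hash=64+24 mod 101 = 88
Option D: s[2]='d'->'c', delta=(3-4)*5^3 mod 101 = 77, hash=64+77 mod 101 = 40 <-- target
Option E: s[5]='g'->'b', delta=(2-7)*5^0 mod 101 = 96, hash=64+96 mod 101 = 59

Answer: D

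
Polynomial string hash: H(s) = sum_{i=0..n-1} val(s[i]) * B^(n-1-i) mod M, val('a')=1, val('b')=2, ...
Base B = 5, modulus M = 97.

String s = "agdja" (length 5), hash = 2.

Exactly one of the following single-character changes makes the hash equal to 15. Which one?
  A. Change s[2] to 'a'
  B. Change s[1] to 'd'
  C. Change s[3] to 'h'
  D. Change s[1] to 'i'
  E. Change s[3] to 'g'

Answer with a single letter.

Option A: s[2]='d'->'a', delta=(1-4)*5^2 mod 97 = 22, hash=2+22 mod 97 = 24
Option B: s[1]='g'->'d', delta=(4-7)*5^3 mod 97 = 13, hash=2+13 mod 97 = 15 <-- target
Option C: s[3]='j'->'h', delta=(8-10)*5^1 mod 97 = 87, hash=2+87 mod 97 = 89
Option D: s[1]='g'->'i', delta=(9-7)*5^3 mod 97 = 56, hash=2+56 mod 97 = 58
Option E: s[3]='j'->'g', delta=(7-10)*5^1 mod 97 = 82, hash=2+82 mod 97 = 84

Answer: B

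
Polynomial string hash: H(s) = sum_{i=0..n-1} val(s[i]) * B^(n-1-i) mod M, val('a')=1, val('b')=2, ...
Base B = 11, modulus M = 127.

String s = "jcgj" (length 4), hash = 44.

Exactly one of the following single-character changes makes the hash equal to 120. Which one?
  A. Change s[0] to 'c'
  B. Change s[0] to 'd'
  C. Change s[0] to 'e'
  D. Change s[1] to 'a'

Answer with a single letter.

Option A: s[0]='j'->'c', delta=(3-10)*11^3 mod 127 = 81, hash=44+81 mod 127 = 125
Option B: s[0]='j'->'d', delta=(4-10)*11^3 mod 127 = 15, hash=44+15 mod 127 = 59
Option C: s[0]='j'->'e', delta=(5-10)*11^3 mod 127 = 76, hash=44+76 mod 127 = 120 <-- target
Option D: s[1]='c'->'a', delta=(1-3)*11^2 mod 127 = 12, hash=44+12 mod 127 = 56

Answer: C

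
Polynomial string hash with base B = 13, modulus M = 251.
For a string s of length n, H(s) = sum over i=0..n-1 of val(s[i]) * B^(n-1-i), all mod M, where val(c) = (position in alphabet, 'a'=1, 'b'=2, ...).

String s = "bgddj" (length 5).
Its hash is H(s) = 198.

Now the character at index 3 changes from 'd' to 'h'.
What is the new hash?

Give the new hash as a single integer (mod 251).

Answer: 250

Derivation:
val('d') = 4, val('h') = 8
Position k = 3, exponent = n-1-k = 1
B^1 mod M = 13^1 mod 251 = 13
Delta = (8 - 4) * 13 mod 251 = 52
New hash = (198 + 52) mod 251 = 250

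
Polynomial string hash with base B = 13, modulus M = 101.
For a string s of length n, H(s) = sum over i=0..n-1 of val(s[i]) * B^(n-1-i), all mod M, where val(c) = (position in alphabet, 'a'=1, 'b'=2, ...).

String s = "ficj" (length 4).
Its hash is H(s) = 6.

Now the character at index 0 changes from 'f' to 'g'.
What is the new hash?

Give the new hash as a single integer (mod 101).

Answer: 82

Derivation:
val('f') = 6, val('g') = 7
Position k = 0, exponent = n-1-k = 3
B^3 mod M = 13^3 mod 101 = 76
Delta = (7 - 6) * 76 mod 101 = 76
New hash = (6 + 76) mod 101 = 82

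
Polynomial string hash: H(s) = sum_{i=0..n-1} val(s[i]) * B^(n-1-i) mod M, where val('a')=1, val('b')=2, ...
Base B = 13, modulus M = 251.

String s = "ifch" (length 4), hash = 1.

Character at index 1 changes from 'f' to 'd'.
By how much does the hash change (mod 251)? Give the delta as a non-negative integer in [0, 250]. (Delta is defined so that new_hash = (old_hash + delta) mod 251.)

Answer: 164

Derivation:
Delta formula: (val(new) - val(old)) * B^(n-1-k) mod M
  val('d') - val('f') = 4 - 6 = -2
  B^(n-1-k) = 13^2 mod 251 = 169
  Delta = -2 * 169 mod 251 = 164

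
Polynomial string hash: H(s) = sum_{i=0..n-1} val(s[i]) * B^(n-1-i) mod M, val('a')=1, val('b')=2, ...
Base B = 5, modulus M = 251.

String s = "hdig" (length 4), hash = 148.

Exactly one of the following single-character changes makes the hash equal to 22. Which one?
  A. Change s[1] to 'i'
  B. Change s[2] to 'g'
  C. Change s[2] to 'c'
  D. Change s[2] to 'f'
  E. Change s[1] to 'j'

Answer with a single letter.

Option A: s[1]='d'->'i', delta=(9-4)*5^2 mod 251 = 125, hash=148+125 mod 251 = 22 <-- target
Option B: s[2]='i'->'g', delta=(7-9)*5^1 mod 251 = 241, hash=148+241 mod 251 = 138
Option C: s[2]='i'->'c', delta=(3-9)*5^1 mod 251 = 221, hash=148+221 mod 251 = 118
Option D: s[2]='i'->'f', delta=(6-9)*5^1 mod 251 = 236, hash=148+236 mod 251 = 133
Option E: s[1]='d'->'j', delta=(10-4)*5^2 mod 251 = 150, hash=148+150 mod 251 = 47

Answer: A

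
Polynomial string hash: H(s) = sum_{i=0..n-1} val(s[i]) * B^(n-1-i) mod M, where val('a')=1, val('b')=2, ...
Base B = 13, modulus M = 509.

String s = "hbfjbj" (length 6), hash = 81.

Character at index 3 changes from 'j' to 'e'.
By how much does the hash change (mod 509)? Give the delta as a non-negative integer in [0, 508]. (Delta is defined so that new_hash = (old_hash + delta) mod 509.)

Delta formula: (val(new) - val(old)) * B^(n-1-k) mod M
  val('e') - val('j') = 5 - 10 = -5
  B^(n-1-k) = 13^2 mod 509 = 169
  Delta = -5 * 169 mod 509 = 173

Answer: 173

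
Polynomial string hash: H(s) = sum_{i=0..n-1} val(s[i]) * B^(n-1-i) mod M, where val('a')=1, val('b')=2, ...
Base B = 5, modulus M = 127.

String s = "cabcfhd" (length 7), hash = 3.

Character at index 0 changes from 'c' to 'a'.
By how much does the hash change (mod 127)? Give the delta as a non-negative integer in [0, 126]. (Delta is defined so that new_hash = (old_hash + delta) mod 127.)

Delta formula: (val(new) - val(old)) * B^(n-1-k) mod M
  val('a') - val('c') = 1 - 3 = -2
  B^(n-1-k) = 5^6 mod 127 = 4
  Delta = -2 * 4 mod 127 = 119

Answer: 119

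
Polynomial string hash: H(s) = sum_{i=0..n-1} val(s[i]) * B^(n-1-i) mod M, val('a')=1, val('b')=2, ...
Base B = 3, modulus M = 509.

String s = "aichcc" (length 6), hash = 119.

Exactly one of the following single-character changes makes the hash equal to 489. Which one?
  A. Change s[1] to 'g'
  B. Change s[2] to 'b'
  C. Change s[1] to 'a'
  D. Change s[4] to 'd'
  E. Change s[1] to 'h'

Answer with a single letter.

Answer: C

Derivation:
Option A: s[1]='i'->'g', delta=(7-9)*3^4 mod 509 = 347, hash=119+347 mod 509 = 466
Option B: s[2]='c'->'b', delta=(2-3)*3^3 mod 509 = 482, hash=119+482 mod 509 = 92
Option C: s[1]='i'->'a', delta=(1-9)*3^4 mod 509 = 370, hash=119+370 mod 509 = 489 <-- target
Option D: s[4]='c'->'d', delta=(4-3)*3^1 mod 509 = 3, hash=119+3 mod 509 = 122
Option E: s[1]='i'->'h', delta=(8-9)*3^4 mod 509 = 428, hash=119+428 mod 509 = 38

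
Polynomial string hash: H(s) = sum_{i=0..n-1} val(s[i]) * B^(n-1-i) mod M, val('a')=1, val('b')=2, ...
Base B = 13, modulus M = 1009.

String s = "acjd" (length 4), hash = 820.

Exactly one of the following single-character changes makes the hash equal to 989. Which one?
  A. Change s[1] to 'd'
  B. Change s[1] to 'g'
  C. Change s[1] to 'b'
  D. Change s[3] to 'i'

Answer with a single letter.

Option A: s[1]='c'->'d', delta=(4-3)*13^2 mod 1009 = 169, hash=820+169 mod 1009 = 989 <-- target
Option B: s[1]='c'->'g', delta=(7-3)*13^2 mod 1009 = 676, hash=820+676 mod 1009 = 487
Option C: s[1]='c'->'b', delta=(2-3)*13^2 mod 1009 = 840, hash=820+840 mod 1009 = 651
Option D: s[3]='d'->'i', delta=(9-4)*13^0 mod 1009 = 5, hash=820+5 mod 1009 = 825

Answer: A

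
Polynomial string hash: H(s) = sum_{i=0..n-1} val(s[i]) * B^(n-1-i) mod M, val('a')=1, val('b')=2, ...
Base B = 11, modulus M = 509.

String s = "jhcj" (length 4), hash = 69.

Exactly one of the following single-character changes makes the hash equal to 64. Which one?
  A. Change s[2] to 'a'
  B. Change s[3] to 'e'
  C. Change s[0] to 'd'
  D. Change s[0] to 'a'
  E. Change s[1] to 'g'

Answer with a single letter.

Option A: s[2]='c'->'a', delta=(1-3)*11^1 mod 509 = 487, hash=69+487 mod 509 = 47
Option B: s[3]='j'->'e', delta=(5-10)*11^0 mod 509 = 504, hash=69+504 mod 509 = 64 <-- target
Option C: s[0]='j'->'d', delta=(4-10)*11^3 mod 509 = 158, hash=69+158 mod 509 = 227
Option D: s[0]='j'->'a', delta=(1-10)*11^3 mod 509 = 237, hash=69+237 mod 509 = 306
Option E: s[1]='h'->'g', delta=(7-8)*11^2 mod 509 = 388, hash=69+388 mod 509 = 457

Answer: B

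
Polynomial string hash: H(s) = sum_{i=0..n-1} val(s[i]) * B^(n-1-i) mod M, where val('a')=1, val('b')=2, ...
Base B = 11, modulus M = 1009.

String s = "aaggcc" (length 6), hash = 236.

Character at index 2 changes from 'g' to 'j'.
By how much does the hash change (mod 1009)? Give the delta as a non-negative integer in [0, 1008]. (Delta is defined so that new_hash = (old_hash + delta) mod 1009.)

Delta formula: (val(new) - val(old)) * B^(n-1-k) mod M
  val('j') - val('g') = 10 - 7 = 3
  B^(n-1-k) = 11^3 mod 1009 = 322
  Delta = 3 * 322 mod 1009 = 966

Answer: 966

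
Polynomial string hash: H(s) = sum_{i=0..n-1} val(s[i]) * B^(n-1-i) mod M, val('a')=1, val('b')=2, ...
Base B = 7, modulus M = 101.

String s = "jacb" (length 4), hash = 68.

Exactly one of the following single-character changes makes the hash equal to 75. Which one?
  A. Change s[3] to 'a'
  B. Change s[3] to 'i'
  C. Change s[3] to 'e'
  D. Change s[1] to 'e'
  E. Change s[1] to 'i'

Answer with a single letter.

Answer: B

Derivation:
Option A: s[3]='b'->'a', delta=(1-2)*7^0 mod 101 = 100, hash=68+100 mod 101 = 67
Option B: s[3]='b'->'i', delta=(9-2)*7^0 mod 101 = 7, hash=68+7 mod 101 = 75 <-- target
Option C: s[3]='b'->'e', delta=(5-2)*7^0 mod 101 = 3, hash=68+3 mod 101 = 71
Option D: s[1]='a'->'e', delta=(5-1)*7^2 mod 101 = 95, hash=68+95 mod 101 = 62
Option E: s[1]='a'->'i', delta=(9-1)*7^2 mod 101 = 89, hash=68+89 mod 101 = 56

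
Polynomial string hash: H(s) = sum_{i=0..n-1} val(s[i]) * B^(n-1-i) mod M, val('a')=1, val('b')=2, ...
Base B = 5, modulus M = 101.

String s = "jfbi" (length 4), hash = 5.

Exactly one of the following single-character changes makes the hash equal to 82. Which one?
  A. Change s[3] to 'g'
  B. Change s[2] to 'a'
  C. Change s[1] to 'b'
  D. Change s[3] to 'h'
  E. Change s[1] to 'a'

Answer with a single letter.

Answer: E

Derivation:
Option A: s[3]='i'->'g', delta=(7-9)*5^0 mod 101 = 99, hash=5+99 mod 101 = 3
Option B: s[2]='b'->'a', delta=(1-2)*5^1 mod 101 = 96, hash=5+96 mod 101 = 0
Option C: s[1]='f'->'b', delta=(2-6)*5^2 mod 101 = 1, hash=5+1 mod 101 = 6
Option D: s[3]='i'->'h', delta=(8-9)*5^0 mod 101 = 100, hash=5+100 mod 101 = 4
Option E: s[1]='f'->'a', delta=(1-6)*5^2 mod 101 = 77, hash=5+77 mod 101 = 82 <-- target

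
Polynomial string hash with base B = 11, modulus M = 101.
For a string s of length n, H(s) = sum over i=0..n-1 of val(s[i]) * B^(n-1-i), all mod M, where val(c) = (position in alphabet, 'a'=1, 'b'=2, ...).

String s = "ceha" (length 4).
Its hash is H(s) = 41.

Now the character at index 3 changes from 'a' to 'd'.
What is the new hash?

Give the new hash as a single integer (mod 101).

val('a') = 1, val('d') = 4
Position k = 3, exponent = n-1-k = 0
B^0 mod M = 11^0 mod 101 = 1
Delta = (4 - 1) * 1 mod 101 = 3
New hash = (41 + 3) mod 101 = 44

Answer: 44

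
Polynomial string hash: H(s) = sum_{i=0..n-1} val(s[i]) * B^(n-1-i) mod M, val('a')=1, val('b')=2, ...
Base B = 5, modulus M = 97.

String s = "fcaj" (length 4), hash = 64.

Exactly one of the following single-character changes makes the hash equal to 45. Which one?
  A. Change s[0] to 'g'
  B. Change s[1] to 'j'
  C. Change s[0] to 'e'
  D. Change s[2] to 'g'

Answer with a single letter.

Option A: s[0]='f'->'g', delta=(7-6)*5^3 mod 97 = 28, hash=64+28 mod 97 = 92
Option B: s[1]='c'->'j', delta=(10-3)*5^2 mod 97 = 78, hash=64+78 mod 97 = 45 <-- target
Option C: s[0]='f'->'e', delta=(5-6)*5^3 mod 97 = 69, hash=64+69 mod 97 = 36
Option D: s[2]='a'->'g', delta=(7-1)*5^1 mod 97 = 30, hash=64+30 mod 97 = 94

Answer: B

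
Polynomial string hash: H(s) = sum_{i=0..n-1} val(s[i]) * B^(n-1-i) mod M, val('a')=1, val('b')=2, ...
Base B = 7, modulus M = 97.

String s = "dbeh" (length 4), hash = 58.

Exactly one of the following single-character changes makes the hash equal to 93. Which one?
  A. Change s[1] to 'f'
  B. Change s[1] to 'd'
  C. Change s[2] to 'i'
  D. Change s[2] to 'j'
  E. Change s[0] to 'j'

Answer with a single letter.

Answer: D

Derivation:
Option A: s[1]='b'->'f', delta=(6-2)*7^2 mod 97 = 2, hash=58+2 mod 97 = 60
Option B: s[1]='b'->'d', delta=(4-2)*7^2 mod 97 = 1, hash=58+1 mod 97 = 59
Option C: s[2]='e'->'i', delta=(9-5)*7^1 mod 97 = 28, hash=58+28 mod 97 = 86
Option D: s[2]='e'->'j', delta=(10-5)*7^1 mod 97 = 35, hash=58+35 mod 97 = 93 <-- target
Option E: s[0]='d'->'j', delta=(10-4)*7^3 mod 97 = 21, hash=58+21 mod 97 = 79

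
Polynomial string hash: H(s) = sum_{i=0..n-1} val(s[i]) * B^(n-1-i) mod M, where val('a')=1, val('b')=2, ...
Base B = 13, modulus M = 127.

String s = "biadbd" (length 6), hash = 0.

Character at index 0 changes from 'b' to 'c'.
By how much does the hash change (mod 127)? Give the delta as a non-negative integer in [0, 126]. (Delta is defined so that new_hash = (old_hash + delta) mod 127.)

Delta formula: (val(new) - val(old)) * B^(n-1-k) mod M
  val('c') - val('b') = 3 - 2 = 1
  B^(n-1-k) = 13^5 mod 127 = 72
  Delta = 1 * 72 mod 127 = 72

Answer: 72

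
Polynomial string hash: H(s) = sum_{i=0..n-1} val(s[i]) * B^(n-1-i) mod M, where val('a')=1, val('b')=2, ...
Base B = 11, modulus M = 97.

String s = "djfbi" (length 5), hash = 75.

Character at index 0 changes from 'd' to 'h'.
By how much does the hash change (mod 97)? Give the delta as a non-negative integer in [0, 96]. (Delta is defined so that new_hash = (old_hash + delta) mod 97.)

Delta formula: (val(new) - val(old)) * B^(n-1-k) mod M
  val('h') - val('d') = 8 - 4 = 4
  B^(n-1-k) = 11^4 mod 97 = 91
  Delta = 4 * 91 mod 97 = 73

Answer: 73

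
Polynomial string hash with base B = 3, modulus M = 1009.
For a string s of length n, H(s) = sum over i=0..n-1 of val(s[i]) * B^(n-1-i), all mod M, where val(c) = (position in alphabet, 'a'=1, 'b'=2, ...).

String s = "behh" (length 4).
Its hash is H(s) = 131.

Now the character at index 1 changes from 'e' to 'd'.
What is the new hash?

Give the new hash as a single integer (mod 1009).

Answer: 122

Derivation:
val('e') = 5, val('d') = 4
Position k = 1, exponent = n-1-k = 2
B^2 mod M = 3^2 mod 1009 = 9
Delta = (4 - 5) * 9 mod 1009 = 1000
New hash = (131 + 1000) mod 1009 = 122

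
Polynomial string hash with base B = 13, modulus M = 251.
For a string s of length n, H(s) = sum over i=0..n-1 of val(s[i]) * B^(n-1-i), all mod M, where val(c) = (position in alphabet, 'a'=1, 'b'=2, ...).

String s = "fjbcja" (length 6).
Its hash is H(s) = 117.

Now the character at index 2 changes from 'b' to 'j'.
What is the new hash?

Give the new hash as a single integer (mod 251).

val('b') = 2, val('j') = 10
Position k = 2, exponent = n-1-k = 3
B^3 mod M = 13^3 mod 251 = 189
Delta = (10 - 2) * 189 mod 251 = 6
New hash = (117 + 6) mod 251 = 123

Answer: 123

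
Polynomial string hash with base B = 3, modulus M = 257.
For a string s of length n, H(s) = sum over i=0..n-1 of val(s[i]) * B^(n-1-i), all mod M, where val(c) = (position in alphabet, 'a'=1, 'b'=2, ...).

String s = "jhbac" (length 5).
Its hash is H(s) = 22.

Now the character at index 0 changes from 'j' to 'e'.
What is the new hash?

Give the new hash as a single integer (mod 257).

val('j') = 10, val('e') = 5
Position k = 0, exponent = n-1-k = 4
B^4 mod M = 3^4 mod 257 = 81
Delta = (5 - 10) * 81 mod 257 = 109
New hash = (22 + 109) mod 257 = 131

Answer: 131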